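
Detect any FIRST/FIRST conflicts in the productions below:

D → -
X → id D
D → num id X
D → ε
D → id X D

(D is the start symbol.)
No FIRST/FIRST conflicts.

A FIRST/FIRST conflict occurs when two productions N → α and N → β for the same non-terminal have FIRST(α) ∩ FIRST(β) ≠ ∅ (with ε ∈ FIRST of a nullable right-hand side, so two nullable alternatives also conflict).

Productions for D:
  D → -: FIRST = { '-' }
  D → num id X: FIRST = { 'num' }
  D → ε: FIRST = { ε }
  D → id X D: FIRST = { 'id' }
X has only one production, so no FIRST/FIRST conflict is possible there.

All alternatives of each non-terminal have pairwise disjoint FIRST sets.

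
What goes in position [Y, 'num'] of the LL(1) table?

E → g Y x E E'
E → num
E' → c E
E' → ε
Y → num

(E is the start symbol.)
To find M[Y, 'num'], we find productions for Y where 'num' is in the predict set (PREDICT(N → α) = (FIRST(α) \ {ε}) ∪ (FOLLOW(N) if α ⇒* ε)).

Y → num: PREDICT = { 'num' }
  'num' is in predict set, so this production goes in M[Y, 'num']

M[Y, 'num'] = Y → num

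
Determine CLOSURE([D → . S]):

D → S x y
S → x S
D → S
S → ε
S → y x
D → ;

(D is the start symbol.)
{ [D → . S], [S → . x S], [S → . y x], [S → .] }

Start with: [D → . S]
  [D → . S] has the dot before S: add [S → . x S], [S → .], [S → . y x]
No further items can be added.

CLOSURE = { [D → . S], [S → . x S], [S → . y x], [S → .] }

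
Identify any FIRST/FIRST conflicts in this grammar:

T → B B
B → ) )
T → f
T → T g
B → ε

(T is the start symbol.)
Yes. T → B B / T → T g on { ')' }; T → f / T → T g on { 'f' }

FIRST sets of the non-terminals at (or reachable through a nullable prefix from) the front of some alternative:
  FIRST(B) = { ')', ε }
  FIRST(T) = { ')', 'f', 'g', ε }

Productions for T:
  T → B B: FIRST = { ')', ε }
  T → f: FIRST = { 'f' }
  T → T g: FIRST = { ')', 'f', 'g' }
Productions for B:
  B → ) ): FIRST = { ')' }
  B → ε: FIRST = { ε }

Conflict for T: T → B B and T → T g
  Overlap: { ')' }
Conflict for T: T → f and T → T g
  Overlap: { 'f' }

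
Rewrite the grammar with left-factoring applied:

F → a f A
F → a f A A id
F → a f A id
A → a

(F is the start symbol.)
F → a f A F'
F' → ε
F' → A id
F' → id
A → a

Left-factoring transforms A → αβ₁ | αβ₂ into A → αA' and A' → β₁ | β₂
(α is the longest common prefix among the alternatives). Repeat until
no nonterminal has two alternatives with a common prefix.

Round 1: F has alternatives sharing prefix 'a f A'. Introduce F': F → a f A F'
  Add: F' → ε
  Add: F' → A id
  Add: F' → id

No remaining common prefixes — done.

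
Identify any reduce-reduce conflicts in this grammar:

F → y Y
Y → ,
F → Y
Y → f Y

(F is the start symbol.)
Augment with F' → F and build the canonical LR(0) collection (I0 = CLOSURE({[F' → . F]}), then GOTO on every symbol after a dot until no new states appear). It has 8 states:
  I0: { [F → . Y], [F → . y Y], [F' → . F], [Y → . ,], [Y → . f Y] }  — shift
  I1: { [Y → , .] }  — reduce
  I2: { [F' → F .] }  — accept
  I3: { [F → Y .] }  — reduce
  I4: { [Y → . ,], [Y → . f Y], [Y → f . Y] }  — shift
  I5: { [F → y . Y], [Y → . ,], [Y → . f Y] }  — shift
  I6: { [F → y Y .] }  — reduce
  I7: { [Y → f Y .] }  — reduce

No state contains more than one complete item.

Answer: No reduce-reduce conflicts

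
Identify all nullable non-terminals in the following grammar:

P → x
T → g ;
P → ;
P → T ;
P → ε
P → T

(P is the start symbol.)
{ 'P' }

A non-terminal is nullable if it can derive ε (the empty string): either it has an ε-production, or it has a production whose right-hand side consists entirely of nullable non-terminals.

ε-productions: P → ε
So P is immediately nullable.
No further non-terminal can be added: every production for the remaining non-terminals contains a terminal or a non-nullable non-terminal.
Nullable = { 'P' }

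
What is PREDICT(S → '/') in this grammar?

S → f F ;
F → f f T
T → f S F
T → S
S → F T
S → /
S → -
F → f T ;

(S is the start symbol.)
{ '/' }

PREDICT(S → '/') = (FIRST(RHS) \ {ε}) ∪ (FOLLOW(S) if ε ∈ FIRST(RHS), i.e. RHS ⇒* ε)
FIRST('/') = { '/' }
ε ∉ FIRST('/'), so FOLLOW(S) is not added.
PREDICT(S → '/') = { '/' }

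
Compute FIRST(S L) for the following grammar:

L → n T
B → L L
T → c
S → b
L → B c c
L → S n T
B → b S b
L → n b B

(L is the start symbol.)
FIRST sets of the non-terminals involved (from the grammar, by fixed-point iteration):
  FIRST(S) = { 'b' }

To compute FIRST(S L), process the symbols left to right:
Symbol S is a non-terminal. Add FIRST(S) \ {ε} = { 'b' }
S is not nullable (ε ∉ FIRST(S)), so stop here.
FIRST(S L) = { 'b' }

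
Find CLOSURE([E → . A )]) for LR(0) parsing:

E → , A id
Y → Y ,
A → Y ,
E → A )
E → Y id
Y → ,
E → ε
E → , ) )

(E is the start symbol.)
To compute CLOSURE, for each item [A → α.Bβ] where B is a non-terminal, add [B → .γ] for all productions B → γ; repeat for the newly added items until nothing changes.

Start with: [E → . A )]
  [E → . A )] has the dot before A: add [A → . Y ,]
  [A → . Y ,] has the dot before Y: add [Y → . Y ,], [Y → . ,]
No further items can be added.

CLOSURE = { [A → . Y ,], [E → . A )], [Y → . ,], [Y → . Y ,] }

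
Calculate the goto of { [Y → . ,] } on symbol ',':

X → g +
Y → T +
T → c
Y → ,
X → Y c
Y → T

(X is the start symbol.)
{ [Y → , .] }

GOTO(I, ',') = CLOSURE({ [A → αX.β] : [A → α.Xβ] ∈ I, X = ',' })

Items with dot before ',', with the dot advanced:
  [Y → . ,] → [Y → , .]
Closure adds nothing (no advanced item has the dot before a non-terminal).

GOTO = { [Y → , .] }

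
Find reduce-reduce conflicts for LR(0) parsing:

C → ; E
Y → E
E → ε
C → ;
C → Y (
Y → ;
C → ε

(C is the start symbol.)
Yes — I0: [C → .] vs [E → .]; I1: [C → ; .] vs [E → .]

Augment with C' → C and build the canonical LR(0) collection (I0 = CLOSURE({[C' → . C]}), then GOTO on every symbol after a dot until no new states appear). It has 7 states:
  I0: { [C → . ; E], [C → . ;], [C → . Y (], [C → .], [C' → . C], [E → .], [Y → . ;], [Y → . E] }  — shift, 2 reduces
  I1: { [C → ; . E], [C → ; .], [E → .], [Y → ; .] }  — 3 reduces
  I2: { [C' → C .] }  — accept
  I3: { [Y → E .] }  — reduce
  I4: { [C → Y . (] }  — shift
  I5: { [C → Y ( .] }  — reduce
  I6: { [C → ; E .] }  — reduce

I0 contains complete items [C → .], [E → .] — reduce-reduce conflict.
I1 contains complete items [C → ; .], [E → .], [Y → ; .] — reduce-reduce conflict.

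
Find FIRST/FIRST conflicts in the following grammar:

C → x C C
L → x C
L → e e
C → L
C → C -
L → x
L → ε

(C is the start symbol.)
Yes. C → x C C / C → L on { 'x' }; C → x C C / C → C '-' on { 'x' }; C → L / C → C '-' on { 'e', 'x' }; L → x C / L → x on { 'x' }

FIRST sets of the non-terminals at (or reachable through a nullable prefix from) the front of some alternative:
  FIRST(L) = { 'e', 'x', ε }
  FIRST(C) = { '-', 'e', 'x', ε }

Productions for C:
  C → x C C: FIRST = { 'x' }
  C → L: FIRST = { 'e', 'x', ε }
  C → C -: FIRST = { '-', 'e', 'x' }
Productions for L:
  L → x C: FIRST = { 'x' }
  L → e e: FIRST = { 'e' }
  L → x: FIRST = { 'x' }
  L → ε: FIRST = { ε }

Conflict for C: C → x C C and C → L
  Overlap: { 'x' }
Conflict for C: C → x C C and C → C -
  Overlap: { 'x' }
Conflict for C: C → L and C → C -
  Overlap: { 'e', 'x' }
Conflict for L: L → x C and L → x
  Overlap: { 'x' }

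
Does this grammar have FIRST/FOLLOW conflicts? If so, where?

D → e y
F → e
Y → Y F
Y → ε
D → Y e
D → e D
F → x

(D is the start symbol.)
A FIRST/FOLLOW conflict occurs when a non-terminal N has a nullable alternative N → β (β ⇒* ε) and another alternative N → α with FIRST(α) ∩ FOLLOW(N) ≠ ∅: on such a lookahead the parser cannot decide between expanding α and letting N vanish via β.

Nullable non-terminals: Y.
FIRST sets used below: FIRST(Y) = { 'e', 'x', ε }, FIRST(F) = { 'e', 'x' }

Y: nullable alternative(s) Y → ε; FOLLOW(Y) = { 'e', 'x' }
  Y → Y F: FIRST \ {ε} = { 'e', 'x' } — overlaps FOLLOW(Y) on { 'e', 'x' }: CONFLICT
  Y → ε: FIRST \ {ε} = { } — this is the only nullable alternative, skip

D, F have no nullable alternative, so no FIRST/FOLLOW check is needed there.

So the grammar has 1 FIRST/FOLLOW conflict (marked CONFLICT above).

Answer: Yes. Y → Y F with FOLLOW(Y) on { 'e', 'x' }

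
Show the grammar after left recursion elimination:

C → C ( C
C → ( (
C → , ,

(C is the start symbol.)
C → ( ( C'
C → , , C'
C' → ( C C'
C' → ε

C is directly left-recursive. The standard transformation for
  A → A α₁ | ... | A α_m | β₁ | ... | β_n
is
  A  → β₁ A' | ... | β_n A'
  A' → α₁ A' | ... | α_m A' | ε

C → ( ( becomes C → ( ( C'
C → , , becomes C → , , C'
C → C ( C becomes C' → ( C C'
Add C' → ε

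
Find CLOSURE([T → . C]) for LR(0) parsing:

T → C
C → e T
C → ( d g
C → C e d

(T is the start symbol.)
To compute CLOSURE, for each item [A → α.Bβ] where B is a non-terminal, add [B → .γ] for all productions B → γ; repeat for the newly added items until nothing changes.

Start with: [T → . C]
  [T → . C] has the dot before C: add [C → . e T], [C → . ( d g], [C → . C e d]
No further items can be added.

CLOSURE = { [C → . ( d g], [C → . C e d], [C → . e T], [T → . C] }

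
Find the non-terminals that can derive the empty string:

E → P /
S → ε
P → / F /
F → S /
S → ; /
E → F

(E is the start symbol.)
{ 'S' }

A non-terminal is nullable if it can derive ε (the empty string): either it has an ε-production, or it has a production whose right-hand side consists entirely of nullable non-terminals.

ε-productions: S → ε
So S is immediately nullable.
No further non-terminal can be added: every production for the remaining non-terminals contains a terminal or a non-nullable non-terminal.
Nullable = { 'S' }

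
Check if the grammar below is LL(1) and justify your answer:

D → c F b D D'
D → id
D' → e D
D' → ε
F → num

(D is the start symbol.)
No. Predict set conflict for D': { 'e' }

Relevant sets:
  FOLLOW(D') = { $, 'e' }

For D:
  PREDICT(D → c F b D D') = { 'c' }
  PREDICT(D → id) = { 'id' }
For D':
  PREDICT(D' → e D) = { 'e' }
  PREDICT(D' → ε) = { $, 'e' }
F has a single production, so nothing to check there.

Conflict found: Predict set conflict for D': { 'e' }
The grammar is NOT LL(1).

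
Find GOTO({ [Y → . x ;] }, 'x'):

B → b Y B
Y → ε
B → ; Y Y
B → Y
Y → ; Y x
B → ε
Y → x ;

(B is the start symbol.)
{ [Y → x . ;] }

GOTO(I, 'x') = CLOSURE({ [A → αX.β] : [A → α.Xβ] ∈ I, X = 'x' })

Items with dot before 'x', with the dot advanced:
  [Y → . x ;] → [Y → x . ;]
Closure adds nothing (no advanced item has the dot before a non-terminal).

GOTO = { [Y → x . ;] }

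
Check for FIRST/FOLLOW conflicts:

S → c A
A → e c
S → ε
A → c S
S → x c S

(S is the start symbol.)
No FIRST/FOLLOW conflicts.

A FIRST/FOLLOW conflict occurs when a non-terminal N has a nullable alternative N → β (β ⇒* ε) and another alternative N → α with FIRST(α) ∩ FOLLOW(N) ≠ ∅: on such a lookahead the parser cannot decide between expanding α and letting N vanish via β.

Nullable non-terminals: S.

S: nullable alternative(s) S → ε; FOLLOW(S) = { $ }
  S → c A: FIRST \ {ε} = { 'c' } — disjoint from FOLLOW(S)
  S → ε: FIRST \ {ε} = { } — this is the only nullable alternative, skip
  S → x c S: FIRST \ {ε} = { 'x' } — disjoint from FOLLOW(S)

A has no nullable alternative, so no FIRST/FOLLOW check is needed there.

No FIRST/FOLLOW conflicts found.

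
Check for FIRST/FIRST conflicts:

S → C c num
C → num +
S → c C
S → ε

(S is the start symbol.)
A FIRST/FIRST conflict occurs when two productions N → α and N → β for the same non-terminal have FIRST(α) ∩ FIRST(β) ≠ ∅ (with ε ∈ FIRST of a nullable right-hand side, so two nullable alternatives also conflict).

FIRST sets of the non-terminals at (or reachable through a nullable prefix from) the front of some alternative:
  FIRST(C) = { 'num' }

Productions for S:
  S → C c num: FIRST = { 'num' }
  S → c C: FIRST = { 'c' }
  S → ε: FIRST = { ε }
C has only one production, so no FIRST/FIRST conflict is possible there.

All alternatives of each non-terminal have pairwise disjoint FIRST sets.

Answer: No FIRST/FIRST conflicts.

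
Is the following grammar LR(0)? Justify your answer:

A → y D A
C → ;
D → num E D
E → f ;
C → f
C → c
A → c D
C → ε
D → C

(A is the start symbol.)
A grammar is LR(0) if no state in the canonical LR(0) collection has:
  - both a shift item (dot before a terminal) and a complete item (shift-reduce conflict), or
  - two or more complete items (reduce-reduce conflict; the accept item [A' → A .] counts as a complete item here).

Augment with A' → A and build the canonical LR(0) collection (I0 = CLOSURE({[A' → . A]}), then GOTO on every symbol after a dot until no new states appear). It has 16 states:
  I0: { [A → . c D], [A → . y D A], [A' → . A] }  — shift
  I1: { [A' → A .] }  — accept
  I2: { [A → c . D], [C → . ;], [C → . c], [C → . f], [C → .], [D → . C], [D → . num E D] }  — shift, reduce
  I3: { [A → y . D A], [C → . ;], [C → . c], [C → . f], [C → .], [D → . C], [D → . num E D] }  — shift, reduce
  I4: { [C → ; .] }  — reduce
  I5: { [D → C .] }  — reduce
  I6: { [A → . c D], [A → . y D A], [A → y D . A] }  — shift
  I7: { [C → c .] }  — reduce
  I8: { [C → f .] }  — reduce
  I9: { [D → num . E D], [E → . f ;] }  — shift
  I10: { [C → . ;], [C → . c], [C → . f], [C → .], [D → . C], [D → . num E D], [D → num E . D] }  — shift, reduce
  I11: { [E → f . ;] }  — shift
  I12: { [E → f ; .] }  — reduce
  I13: { [D → num E D .] }  — reduce
  I14: { [A → y D A .] }  — reduce
  I15: { [A → c D .] }  — reduce

Conflict in state I2:
  Shift-reduce conflict between [C → .] and [C → . ;]
So the grammar is NOT LR(0).

Answer: No. Shift-reduce conflict between [C → .] and [C → . ;]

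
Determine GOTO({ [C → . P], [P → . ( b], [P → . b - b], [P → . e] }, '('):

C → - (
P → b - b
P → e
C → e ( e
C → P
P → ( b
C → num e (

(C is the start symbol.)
{ [P → ( . b] }

GOTO(I, '(') = CLOSURE({ [A → αX.β] : [A → α.Xβ] ∈ I, X = '(' })

Items with dot before '(', with the dot advanced:
  [P → . ( b] → [P → ( . b]
Closure adds nothing (no advanced item has the dot before a non-terminal).

GOTO = { [P → ( . b] }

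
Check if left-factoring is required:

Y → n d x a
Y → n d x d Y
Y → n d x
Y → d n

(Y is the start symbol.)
Yes, Y has productions with common prefix 'n d x'

Left-factoring is needed when two productions for the same non-terminal
share a common prefix on the right-hand side.

Productions for Y:
  Y → n d x a
  Y → n d x d Y
  Y → n d x
  Y → d n

Found common prefix 'n d x' in productions for Y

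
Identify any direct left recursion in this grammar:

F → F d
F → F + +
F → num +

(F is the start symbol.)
Yes, F is left-recursive

F → F d: LEFT RECURSIVE (starts with F)
F → F + +: LEFT RECURSIVE (starts with F)
F → num +: starts with num

The grammar has direct left recursion on: F.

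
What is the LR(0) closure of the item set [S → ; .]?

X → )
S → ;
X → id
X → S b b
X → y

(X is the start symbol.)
{ [S → ; .] }

To compute CLOSURE, for each item [A → α.Bβ] where B is a non-terminal, add [B → .γ] for all productions B → γ; repeat for the newly added items until nothing changes.

Start with: [S → ; .]
The dot is at the end, so nothing is added.

CLOSURE = { [S → ; .] }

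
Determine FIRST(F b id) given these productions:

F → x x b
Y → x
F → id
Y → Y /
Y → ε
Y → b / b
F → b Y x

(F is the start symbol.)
FIRST sets of the non-terminals involved (from the grammar, by fixed-point iteration):
  FIRST(F) = { 'b', 'id', 'x' }

To compute FIRST(F b id), process the symbols left to right:
Symbol F is a non-terminal. Add FIRST(F) \ {ε} = { 'b', 'id', 'x' }
F is not nullable (ε ∉ FIRST(F)), so stop here.
FIRST(F b id) = { 'b', 'id', 'x' }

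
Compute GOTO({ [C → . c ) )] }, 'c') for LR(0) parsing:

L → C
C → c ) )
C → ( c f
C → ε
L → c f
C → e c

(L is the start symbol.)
GOTO(I, 'c') = CLOSURE({ [A → αX.β] : [A → α.Xβ] ∈ I, X = 'c' })

Items with dot before 'c', with the dot advanced:
  [C → . c ) )] → [C → c . ) )]
Closure adds nothing (no advanced item has the dot before a non-terminal).

GOTO = { [C → c . ) )] }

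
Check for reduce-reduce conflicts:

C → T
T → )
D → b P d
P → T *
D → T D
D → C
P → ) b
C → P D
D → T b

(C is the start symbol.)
A reduce-reduce conflict occurs when an LR(0) state has two complete items [A → α .] and [B → β .] — both call for a reduction, and with no lookahead the parser cannot choose between them.

Augment with C' → C and build the canonical LR(0) collection (I0 = CLOSURE({[C' → . C]}), then GOTO on every symbol after a dot until no new states appear). It has 16 states:
  I0: { [C → . P D], [C → . T], [C' → . C], [P → . ) b], [P → . T *], [T → . )] }  — shift
  I1: { [P → ) . b], [T → ) .] }  — shift, reduce
  I2: { [C' → C .] }  — accept
  I3: { [C → . P D], [C → . T], [C → P . D], [D → . C], [D → . T D], [D → . T b], [D → . b P d], [P → . ) b], [P → . T *], [T → . )] }  — shift
  I4: { [C → T .], [P → T . *] }  — shift, reduce
  I5: { [P → T * .] }  — reduce
  I6: { [D → C .] }  — reduce
  I7: { [C → P D .] }  — reduce
  I8: { [C → . P D], [C → . T], [C → T .], [D → . C], [D → . T D], [D → . T b], [D → . b P d], [D → T . D], [D → T . b], [P → . ) b], [P → . T *], [P → T . *], [T → . )] }  — shift, reduce
  I9: { [D → b . P d], [P → . ) b], [P → . T *], [T → . )] }  — shift
  I10: { [D → b P . d] }  — shift
  I11: { [P → T . *] }  — shift
  I12: { [D → b P d .] }  — reduce
  I13: { [D → T D .] }  — reduce
  I14: { [D → T b .], [D → b . P d], [P → . ) b], [P → . T *], [T → . )] }  — shift, reduce
  I15: { [P → ) b .] }  — reduce

No state contains more than one complete item.

Answer: No reduce-reduce conflicts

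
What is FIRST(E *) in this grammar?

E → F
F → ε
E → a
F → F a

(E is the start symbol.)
FIRST sets of the non-terminals involved (from the grammar, by fixed-point iteration):
  FIRST(E) = { 'a', ε }

To compute FIRST(E *), process the symbols left to right:
Symbol E is a non-terminal. Add FIRST(E) \ {ε} = { 'a' }
E is nullable (ε ∈ FIRST(E)), continue to the next symbol.
Symbol * is a terminal. Add '*' and stop.
FIRST(E *) = { '*', 'a' }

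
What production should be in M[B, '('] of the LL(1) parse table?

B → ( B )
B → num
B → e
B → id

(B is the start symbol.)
B → ( B )

To find M[B, '('], we find productions for B where '(' is in the predict set (PREDICT(N → α) = (FIRST(α) \ {ε}) ∪ (FOLLOW(N) if α ⇒* ε)).

B → ( B ): PREDICT = { '(' }
  '(' is in predict set, so this production goes in M[B, '(']
B → num: PREDICT = { 'num' }
B → e: PREDICT = { 'e' }
B → id: PREDICT = { 'id' }

M[B, '('] = B → ( B )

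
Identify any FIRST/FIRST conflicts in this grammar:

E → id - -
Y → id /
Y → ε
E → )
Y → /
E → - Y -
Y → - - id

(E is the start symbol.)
No FIRST/FIRST conflicts.

Productions for E:
  E → id - -: FIRST = { 'id' }
  E → ): FIRST = { ')' }
  E → - Y -: FIRST = { '-' }
Productions for Y:
  Y → id /: FIRST = { 'id' }
  Y → ε: FIRST = { ε }
  Y → /: FIRST = { '/' }
  Y → - - id: FIRST = { '-' }

All alternatives of each non-terminal have pairwise disjoint FIRST sets.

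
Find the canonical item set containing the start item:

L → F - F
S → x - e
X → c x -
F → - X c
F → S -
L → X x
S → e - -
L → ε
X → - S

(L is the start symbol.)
{ [F → . - X c], [F → . S -], [L → . F - F], [L → . X x], [L → .], [L' → . L], [S → . e - -], [S → . x - e], [X → . - S], [X → . c x -] }

First, augment the grammar with L' → L
I₀ = CLOSURE({ [L' → . L] }):
  [L' → . L] has the dot before L: add [L → . F - F], [L → . X x], [L → .]
  [L → . F - F] has the dot before F: add [F → . - X c], [F → . S -]
  [L → . X x] has the dot before X: add [X → . c x -], [X → . - S]
  [F → . S -] has the dot before S: add [S → . x - e], [S → . e - -]
No further items can be added.

I₀ = { [F → . - X c], [F → . S -], [L → . F - F], [L → . X x], [L → .], [L' → . L], [S → . e - -], [S → . x - e], [X → . - S], [X → . c x -] }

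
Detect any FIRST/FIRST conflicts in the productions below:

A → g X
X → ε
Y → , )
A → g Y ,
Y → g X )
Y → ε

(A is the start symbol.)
A FIRST/FIRST conflict occurs when two productions N → α and N → β for the same non-terminal have FIRST(α) ∩ FIRST(β) ≠ ∅ (with ε ∈ FIRST of a nullable right-hand side, so two nullable alternatives also conflict).

Productions for A:
  A → g X: FIRST = { 'g' }
  A → g Y ,: FIRST = { 'g' }
Productions for Y:
  Y → , ): FIRST = { ',' }
  Y → g X ): FIRST = { 'g' }
  Y → ε: FIRST = { ε }
X has only one production, so no FIRST/FIRST conflict is possible there.

Conflict for A: A → g X and A → g Y ,
  Overlap: { 'g' }

Answer: Yes. A → g X / A → g Y ',' on { 'g' }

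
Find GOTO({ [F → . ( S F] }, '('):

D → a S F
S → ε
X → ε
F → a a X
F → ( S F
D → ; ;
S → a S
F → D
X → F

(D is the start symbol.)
{ [F → ( . S F], [S → . a S], [S → .] }

GOTO(I, '(') = CLOSURE({ [A → αX.β] : [A → α.Xβ] ∈ I, X = '(' })

Items with dot before '(', with the dot advanced:
  [F → . ( S F] → [F → ( . S F]
Closure of the advanced items:
  [F → ( . S F] has the dot before S: add [S → .], [S → . a S]

GOTO = { [F → ( . S F], [S → . a S], [S → .] }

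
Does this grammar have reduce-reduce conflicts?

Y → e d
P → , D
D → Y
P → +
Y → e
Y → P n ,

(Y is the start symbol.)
Augment with Y' → Y and build the canonical LR(0) collection (I0 = CLOSURE({[Y' → . Y]}), then GOTO on every symbol after a dot until no new states appear). It has 11 states:
  I0: { [P → . +], [P → . , D], [Y → . P n ,], [Y → . e d], [Y → . e], [Y' → . Y] }  — shift
  I1: { [P → + .] }  — reduce
  I2: { [D → . Y], [P → , . D], [P → . +], [P → . , D], [Y → . P n ,], [Y → . e d], [Y → . e] }  — shift
  I3: { [Y → P . n ,] }  — shift
  I4: { [Y' → Y .] }  — accept
  I5: { [Y → e . d], [Y → e .] }  — shift, reduce
  I6: { [Y → e d .] }  — reduce
  I7: { [Y → P n . ,] }  — shift
  I8: { [Y → P n , .] }  — reduce
  I9: { [P → , D .] }  — reduce
  I10: { [D → Y .] }  — reduce

No state contains more than one complete item.

Answer: No reduce-reduce conflicts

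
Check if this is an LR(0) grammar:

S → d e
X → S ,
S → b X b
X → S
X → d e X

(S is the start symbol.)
Augment with S' → S and build the canonical LR(0) collection (I0 = CLOSURE({[S' → . S]}), then GOTO on every symbol after a dot until no new states appear). It has 12 states:
  I0: { [S → . b X b], [S → . d e], [S' → . S] }  — shift
  I1: { [S' → S .] }  — accept
  I2: { [S → . b X b], [S → . d e], [S → b . X b], [X → . S ,], [X → . S], [X → . d e X] }  — shift
  I3: { [S → d . e] }  — shift
  I4: { [S → d e .] }  — reduce
  I5: { [X → S . ,], [X → S .] }  — shift, reduce
  I6: { [S → b X . b] }  — shift
  I7: { [S → d . e], [X → d . e X] }  — shift
  I8: { [S → . b X b], [S → . d e], [S → d e .], [X → . S ,], [X → . S], [X → . d e X], [X → d e . X] }  — shift, reduce
  I9: { [X → d e X .] }  — reduce
  I10: { [S → b X b .] }  — reduce
  I11: { [X → S , .] }  — reduce

Conflict in state I5:
  Shift-reduce conflict between [X → S .] and [X → S . ,]
So the grammar is NOT LR(0).

Answer: No. Shift-reduce conflict between [X → S .] and [X → S . ,]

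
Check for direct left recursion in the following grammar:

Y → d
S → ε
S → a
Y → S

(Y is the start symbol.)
Y → d: starts with d
S → ε: starts with ε
S → a: starts with a
Y → S: starts with S

No direct left recursion found.

Answer: No direct left recursion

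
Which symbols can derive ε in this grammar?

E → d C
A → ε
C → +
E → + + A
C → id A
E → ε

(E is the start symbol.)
A non-terminal is nullable if it can derive ε (the empty string): either it has an ε-production, or it has a production whose right-hand side consists entirely of nullable non-terminals.

ε-productions: A → ε, E → ε
So A, E are immediately nullable.
No further non-terminal can be added: every production for the remaining non-terminals contains a terminal or a non-nullable non-terminal.
Nullable = { 'A', 'E' }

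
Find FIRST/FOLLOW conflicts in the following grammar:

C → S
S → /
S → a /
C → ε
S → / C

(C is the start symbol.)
No FIRST/FOLLOW conflicts.

A FIRST/FOLLOW conflict occurs when a non-terminal N has a nullable alternative N → β (β ⇒* ε) and another alternative N → α with FIRST(α) ∩ FOLLOW(N) ≠ ∅: on such a lookahead the parser cannot decide between expanding α and letting N vanish via β.

Nullable non-terminals: C.
FIRST sets used below: FIRST(S) = { '/', 'a' }

C: nullable alternative(s) C → ε; FOLLOW(C) = { $ }
  C → S: FIRST \ {ε} = { '/', 'a' } — disjoint from FOLLOW(C)
  C → ε: FIRST \ {ε} = { } — this is the only nullable alternative, skip

S has no nullable alternative, so no FIRST/FOLLOW check is needed there.

No FIRST/FOLLOW conflicts found.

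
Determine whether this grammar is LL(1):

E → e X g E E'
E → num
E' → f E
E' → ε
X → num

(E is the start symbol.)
No. Predict set conflict for E': { 'f' }

Relevant sets:
  FOLLOW(E') = { $, 'f' }

For E:
  PREDICT(E → e X g E E') = { 'e' }
  PREDICT(E → num) = { 'num' }
For E':
  PREDICT(E' → f E) = { 'f' }
  PREDICT(E' → ε) = { $, 'f' }
X has a single production, so nothing to check there.

Conflict found: Predict set conflict for E': { 'f' }
The grammar is NOT LL(1).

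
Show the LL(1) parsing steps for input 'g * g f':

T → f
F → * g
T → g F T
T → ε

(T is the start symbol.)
Stack is shown with the top on the left.

Stack    Input      Action
--------------------------
T $      g * g f $  output T → g F T
g F T $  g * g f $  match 'g'
F T $    * g f $    output F → * g
* g T $  * g f $    match '*'
g T $    g f $      match 'g'
T $      f $        output T → f
f $      f $        match 'f'
$        $          accept

The string is accepted.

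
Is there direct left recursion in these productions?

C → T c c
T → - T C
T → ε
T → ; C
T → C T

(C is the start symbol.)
No direct left recursion

Direct left recursion occurs when N → N α for some non-terminal N (the right-hand side begins with the left-hand side itself).

C → T c c: starts with T
T → - T C: starts with '-'
T → ε: starts with ε
T → ; C: starts with ';'
T → C T: starts with C

No direct left recursion found.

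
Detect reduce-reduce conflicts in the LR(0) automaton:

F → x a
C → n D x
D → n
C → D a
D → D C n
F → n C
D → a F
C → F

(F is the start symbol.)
Augment with F' → F and build the canonical LR(0) collection (I0 = CLOSURE({[F' → . F]}), then GOTO on every symbol after a dot until no new states appear). It has 16 states:
  I0: { [F → . n C], [F → . x a], [F' → . F] }  — shift
  I1: { [F' → F .] }  — accept
  I2: { [C → . D a], [C → . F], [C → . n D x], [D → . D C n], [D → . a F], [D → . n], [F → . n C], [F → . x a], [F → n . C] }  — shift
  I3: { [F → x . a] }  — shift
  I4: { [F → x a .] }  — reduce
  I5: { [F → n C .] }  — reduce
  I6: { [C → . D a], [C → . F], [C → . n D x], [C → D . a], [D → . D C n], [D → . a F], [D → . n], [D → D . C n], [F → . n C], [F → . x a] }  — shift
  I7: { [C → F .] }  — reduce
  I8: { [D → a . F], [F → . n C], [F → . x a] }  — shift
  I9: { [C → . D a], [C → . F], [C → . n D x], [C → n . D x], [D → . D C n], [D → . a F], [D → . n], [D → n .], [F → . n C], [F → . x a], [F → n . C] }  — shift, reduce
  I10: { [C → . D a], [C → . F], [C → . n D x], [C → D . a], [C → n D . x], [D → . D C n], [D → . a F], [D → . n], [D → D . C n], [F → . n C], [F → . x a] }  — shift
  I11: { [D → D C . n] }  — shift
  I12: { [C → D a .], [D → a . F], [F → . n C], [F → . x a] }  — shift, reduce
  I13: { [C → n D x .], [F → x . a] }  — shift, reduce
  I14: { [D → a F .] }  — reduce
  I15: { [D → D C n .] }  — reduce

No state contains more than one complete item.

Answer: No reduce-reduce conflicts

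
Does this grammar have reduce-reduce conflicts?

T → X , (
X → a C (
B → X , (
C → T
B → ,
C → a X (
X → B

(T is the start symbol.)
A reduce-reduce conflict occurs when an LR(0) state has two complete items [A → α .] and [B → β .] — both call for a reduction, and with no lookahead the parser cannot choose between them.

Augment with T' → T and build the canonical LR(0) collection (I0 = CLOSURE({[T' → . T]}), then GOTO on every symbol after a dot until no new states appear). It has 14 states:
  I0: { [B → . ,], [B → . X , (], [T → . X , (], [T' → . T], [X → . B], [X → . a C (] }  — shift
  I1: { [B → , .] }  — reduce
  I2: { [X → B .] }  — reduce
  I3: { [T' → T .] }  — accept
  I4: { [B → X . , (], [T → X . , (] }  — shift
  I5: { [B → . ,], [B → . X , (], [C → . T], [C → . a X (], [T → . X , (], [X → . B], [X → . a C (], [X → a . C (] }  — shift
  I6: { [X → a C . (] }  — shift
  I7: { [C → T .] }  — reduce
  I8: { [B → . ,], [B → . X , (], [C → . T], [C → . a X (], [C → a . X (], [T → . X , (], [X → . B], [X → . a C (], [X → a . C (] }  — shift
  I9: { [B → X . , (], [C → a X . (], [T → X . , (] }  — shift
  I10: { [C → a X ( .] }  — reduce
  I11: { [B → X , . (], [T → X , . (] }  — shift
  I12: { [B → X , ( .], [T → X , ( .] }  — 2 reduces
  I13: { [X → a C ( .] }  — reduce

I12 contains complete items [B → X , ( .], [T → X , ( .] — reduce-reduce conflict.

Answer: Yes — I12: [B → X , ( .] vs [T → X , ( .]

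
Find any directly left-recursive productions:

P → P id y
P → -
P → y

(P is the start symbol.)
P → P id y: LEFT RECURSIVE (starts with P)
P → -: starts with '-'
P → y: starts with y

The grammar has direct left recursion on: P.

Answer: Yes, P is left-recursive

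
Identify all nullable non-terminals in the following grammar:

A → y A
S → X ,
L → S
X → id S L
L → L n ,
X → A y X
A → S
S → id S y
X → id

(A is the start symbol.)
None

There are no ε-productions, so no non-terminal can derive ε.
No non-terminals are nullable.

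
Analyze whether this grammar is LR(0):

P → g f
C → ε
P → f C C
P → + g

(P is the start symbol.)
Augment with P' → P and build the canonical LR(0) collection (I0 = CLOSURE({[P' → . P]}), then GOTO on every symbol after a dot until no new states appear). It has 9 states:
  I0: { [P → . + g], [P → . f C C], [P → . g f], [P' → . P] }  — shift
  I1: { [P → + . g] }  — shift
  I2: { [P' → P .] }  — accept
  I3: { [C → .], [P → f . C C] }  — reduce
  I4: { [P → g . f] }  — shift
  I5: { [P → g f .] }  — reduce
  I6: { [C → .], [P → f C . C] }  — reduce
  I7: { [P → f C C .] }  — reduce
  I8: { [P → + g .] }  — reduce

Every state is either a pure shift/goto state or contains exactly one complete item and nothing to shift — no conflicts. The grammar is LR(0).

Answer: Yes, the grammar is LR(0)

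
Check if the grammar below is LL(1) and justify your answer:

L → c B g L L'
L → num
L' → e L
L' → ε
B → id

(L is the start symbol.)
No. Predict set conflict for L': { 'e' }

Relevant sets:
  FOLLOW(L') = { $, 'e' }

For L:
  PREDICT(L → c B g L L') = { 'c' }
  PREDICT(L → num) = { 'num' }
For L':
  PREDICT(L' → e L) = { 'e' }
  PREDICT(L' → ε) = { $, 'e' }
B has a single production, so nothing to check there.

Conflict found: Predict set conflict for L': { 'e' }
The grammar is NOT LL(1).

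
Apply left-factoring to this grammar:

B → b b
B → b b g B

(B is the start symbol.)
Left-factoring transforms A → αβ₁ | αβ₂ into A → αA' and A' → β₁ | β₂
(α is the longest common prefix among the alternatives). Repeat until
no nonterminal has two alternatives with a common prefix.

Round 1: B has alternatives sharing prefix 'b b'. Introduce B': B → b b B'
  Add: B' → ε
  Add: B' → g B

No remaining common prefixes — done.

Resulting grammar:
B → b b B'
B' → ε
B' → g B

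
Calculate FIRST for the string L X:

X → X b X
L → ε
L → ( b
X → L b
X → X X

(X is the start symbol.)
FIRST sets of the non-terminals involved (from the grammar, by fixed-point iteration):
  FIRST(L) = { '(', ε }
  FIRST(X) = { '(', 'b' }

To compute FIRST(L X), process the symbols left to right:
Symbol L is a non-terminal. Add FIRST(L) \ {ε} = { '(' }
L is nullable (ε ∈ FIRST(L)), continue to the next symbol.
Symbol X is a non-terminal. Add FIRST(X) \ {ε} = { '(', 'b' }
X is not nullable (ε ∉ FIRST(X)), so stop here.
FIRST(L X) = { '(', 'b' }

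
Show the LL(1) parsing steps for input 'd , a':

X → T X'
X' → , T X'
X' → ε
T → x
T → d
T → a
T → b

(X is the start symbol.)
Stack is shown with the top on the left.

Stack     Input    Action
-------------------------
X $       d , a $  output X → T X'
T X' $    d , a $  output T → d
d X' $    d , a $  match 'd'
X' $      , a $    output X' → , T X'
, T X' $  , a $    match ','
T X' $    a $      output T → a
a X' $    a $      match 'a'
X' $      $        output X' → ε
$         $        accept

The string is accepted.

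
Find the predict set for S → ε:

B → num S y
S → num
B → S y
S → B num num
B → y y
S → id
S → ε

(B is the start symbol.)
PREDICT(S → ε) = (FIRST(RHS) \ {ε}) ∪ (FOLLOW(S) if ε ∈ FIRST(RHS), i.e. RHS ⇒* ε)
The right-hand side is ε (FIRST(ε) = { ε }), so the predict set is FOLLOW(S) = { 'y' }
PREDICT(S → ε) = { 'y' }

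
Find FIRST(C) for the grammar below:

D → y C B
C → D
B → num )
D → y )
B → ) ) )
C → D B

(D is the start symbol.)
To compute FIRST(C), examine every production with C on the left-hand side, reading each right-hand side left to right until a non-nullable symbol is reached.

FIRST sets of the other non-terminals involved (by the same procedure, iterated to a fixed point):
  FIRST(D) = { 'y' }

From C → D:
  - D is a non-terminal: add FIRST(D) \ {ε} = { 'y' }
    D is not nullable, so stop
From C → D B:
  - D is a non-terminal: add FIRST(D) \ {ε} = { 'y' }
    D is not nullable, so stop

Collecting: FIRST(C) = { 'y' }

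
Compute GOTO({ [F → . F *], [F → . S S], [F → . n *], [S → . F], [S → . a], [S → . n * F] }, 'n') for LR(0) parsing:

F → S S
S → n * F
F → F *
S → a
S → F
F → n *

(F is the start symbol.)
{ [F → n . *], [S → n . * F] }

GOTO(I, 'n') = CLOSURE({ [A → αX.β] : [A → α.Xβ] ∈ I, X = 'n' })

Items with dot before 'n', with the dot advanced:
  [F → . n *] → [F → n . *]
  [S → . n * F] → [S → n . * F]
Closure adds nothing (no advanced item has the dot before a non-terminal).

GOTO = { [F → n . *], [S → n . * F] }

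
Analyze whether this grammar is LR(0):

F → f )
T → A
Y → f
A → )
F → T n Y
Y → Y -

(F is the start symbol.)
No. Shift-reduce conflict between [F → T n Y .] and [Y → Y . -]

A grammar is LR(0) if no state in the canonical LR(0) collection has:
  - both a shift item (dot before a terminal) and a complete item (shift-reduce conflict), or
  - two or more complete items (reduce-reduce conflict; the accept item [F' → F .] counts as a complete item here).

Augment with F' → F and build the canonical LR(0) collection (I0 = CLOSURE({[F' → . F]}), then GOTO on every symbol after a dot until no new states appear). It has 11 states:
  I0: { [A → . )], [F → . T n Y], [F → . f )], [F' → . F], [T → . A] }  — shift
  I1: { [A → ) .] }  — reduce
  I2: { [T → A .] }  — reduce
  I3: { [F' → F .] }  — accept
  I4: { [F → T . n Y] }  — shift
  I5: { [F → f . )] }  — shift
  I6: { [F → f ) .] }  — reduce
  I7: { [F → T n . Y], [Y → . Y -], [Y → . f] }  — shift
  I8: { [F → T n Y .], [Y → Y . -] }  — shift, reduce
  I9: { [Y → f .] }  — reduce
  I10: { [Y → Y - .] }  — reduce

Conflict in state I8:
  Shift-reduce conflict between [F → T n Y .] and [Y → Y . -]
So the grammar is NOT LR(0).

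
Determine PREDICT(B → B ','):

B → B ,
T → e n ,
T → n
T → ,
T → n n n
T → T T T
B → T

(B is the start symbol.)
{ ',', 'e', 'n' }

PREDICT(B → B ',') = (FIRST(RHS) \ {ε}) ∪ (FOLLOW(B) if ε ∈ FIRST(RHS), i.e. RHS ⇒* ε)
FIRST(B) = { ',', 'e', 'n' }
FIRST(B ',') = { ',', 'e', 'n' }
ε ∉ FIRST(B ','), so FOLLOW(B) is not added.
PREDICT(B → B ',') = { ',', 'e', 'n' }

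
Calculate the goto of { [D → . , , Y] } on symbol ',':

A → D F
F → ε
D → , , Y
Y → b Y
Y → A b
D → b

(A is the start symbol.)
GOTO(I, ',') = CLOSURE({ [A → αX.β] : [A → α.Xβ] ∈ I, X = ',' })

Items with dot before ',', with the dot advanced:
  [D → . , , Y] → [D → , . , Y]
Closure adds nothing (no advanced item has the dot before a non-terminal).

GOTO = { [D → , . , Y] }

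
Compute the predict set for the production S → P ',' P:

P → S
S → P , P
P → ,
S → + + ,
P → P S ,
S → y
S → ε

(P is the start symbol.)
{ '+', ',', 'y' }

PREDICT(S → P ',' P) = (FIRST(RHS) \ {ε}) ∪ (FOLLOW(S) if ε ∈ FIRST(RHS), i.e. RHS ⇒* ε)
FIRST(P) = { '+', ',', 'y', ε }
FIRST(P ',' P) = { '+', ',', 'y' }
ε ∉ FIRST(P ',' P), so FOLLOW(S) is not added.
PREDICT(S → P ',' P) = { '+', ',', 'y' }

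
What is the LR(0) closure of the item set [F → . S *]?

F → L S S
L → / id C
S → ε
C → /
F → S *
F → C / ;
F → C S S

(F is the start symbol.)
{ [F → . S *], [S → .] }

To compute CLOSURE, for each item [A → α.Bβ] where B is a non-terminal, add [B → .γ] for all productions B → γ; repeat for the newly added items until nothing changes.

Start with: [F → . S *]
  [F → . S *] has the dot before S: add [S → .]
No further items can be added.

CLOSURE = { [F → . S *], [S → .] }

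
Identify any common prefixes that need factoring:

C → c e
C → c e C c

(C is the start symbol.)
Left-factoring is needed when two productions for the same non-terminal
share a common prefix on the right-hand side.

Productions for C:
  C → c e
  C → c e C c

Found common prefix 'c e' in productions for C

Answer: Yes, C has productions with common prefix 'c e'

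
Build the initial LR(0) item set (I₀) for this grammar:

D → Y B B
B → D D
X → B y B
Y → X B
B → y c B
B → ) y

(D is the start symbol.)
{ [B → . ) y], [B → . D D], [B → . y c B], [D → . Y B B], [D' → . D], [X → . B y B], [Y → . X B] }

First, augment the grammar with D' → D
I₀ = CLOSURE({ [D' → . D] }):
  [D' → . D] has the dot before D: add [D → . Y B B]
  [D → . Y B B] has the dot before Y: add [Y → . X B]
  [Y → . X B] has the dot before X: add [X → . B y B]
  [X → . B y B] has the dot before B: add [B → . D D], [B → . y c B], [B → . ) y]
No further items can be added.

I₀ = { [B → . ) y], [B → . D D], [B → . y c B], [D → . Y B B], [D' → . D], [X → . B y B], [Y → . X B] }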